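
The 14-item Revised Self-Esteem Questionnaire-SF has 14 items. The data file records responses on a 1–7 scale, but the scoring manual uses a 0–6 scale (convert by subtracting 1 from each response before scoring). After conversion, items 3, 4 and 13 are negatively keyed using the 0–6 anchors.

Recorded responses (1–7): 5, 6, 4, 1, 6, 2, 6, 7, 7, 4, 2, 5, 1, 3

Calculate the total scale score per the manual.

57

Convert to 0–6: 4, 5, 3, 0, 5, 1, 5, 6, 6, 3, 1, 4, 0, 2
Reverse-coded (reversed = (0+6) − raw = 6 − raw):
  item 3: 6 − 3 = 3
  item 4: 6 − 0 = 6
  item 13: 6 − 0 = 6
Scored: 4, 5, 3, 6, 5, 1, 5, 6, 6, 3, 1, 4, 6, 2
Total = 57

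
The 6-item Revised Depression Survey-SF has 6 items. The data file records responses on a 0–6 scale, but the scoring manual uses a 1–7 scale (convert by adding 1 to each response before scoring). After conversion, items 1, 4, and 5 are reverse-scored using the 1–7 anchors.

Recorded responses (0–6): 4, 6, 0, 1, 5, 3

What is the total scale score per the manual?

Convert to 1–7: 5, 7, 1, 2, 6, 4
Reverse-coded (reversed = (1+7) − raw = 8 − raw):
  item 1: 8 − 5 = 3
  item 4: 8 − 2 = 6
  item 5: 8 − 6 = 2
Scored: 3, 7, 1, 6, 2, 4
Total = 23

23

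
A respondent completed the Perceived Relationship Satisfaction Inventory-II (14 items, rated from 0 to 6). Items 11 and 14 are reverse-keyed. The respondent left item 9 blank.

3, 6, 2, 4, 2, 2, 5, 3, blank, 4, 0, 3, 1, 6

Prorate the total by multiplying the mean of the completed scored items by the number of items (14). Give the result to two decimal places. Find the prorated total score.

44.15

Reverse-coded (on a 0–6 scale, reversed = 6 − raw):
  item 11: 6 − 0 = 6
  item 14: 6 − 6 = 0
Completed scored items (13 of 14): 3, 6, 2, 4, 2, 2, 5, 3, 4, 6, 3, 1, 0; sum = 41.
Person mean = 41 / 13 ≈ 3.1538
Prorated total = (41 / 13) × 14 = 44.15 (to 2 dp)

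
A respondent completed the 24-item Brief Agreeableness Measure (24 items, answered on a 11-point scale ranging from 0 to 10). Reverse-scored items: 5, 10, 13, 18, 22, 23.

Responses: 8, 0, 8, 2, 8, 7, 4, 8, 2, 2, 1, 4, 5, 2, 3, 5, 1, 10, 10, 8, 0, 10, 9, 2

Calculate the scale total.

91

Apply reverse scoring (reverse-coded value = 10 − response):
  item 5: 10 − 8 = 2
  item 10: 10 − 2 = 8
  item 13: 10 − 5 = 5
  item 18: 10 − 10 = 0
  item 22: 10 − 10 = 0
  item 23: 10 − 9 = 1
After reverse-coding: 8, 0, 8, 2, 2, 7, 4, 8, 2, 8, 1, 4, 5, 2, 3, 5, 1, 0, 10, 8, 0, 0, 1, 2
Total = 8 + 0 + 8 + 2 + 2 + 7 + 4 + 8 + 2 + 8 + 1 + 4 + 5 + 2 + 3 + 5 + 1 + 0 + 10 + 8 + 0 + 0 + 1 + 2 = 91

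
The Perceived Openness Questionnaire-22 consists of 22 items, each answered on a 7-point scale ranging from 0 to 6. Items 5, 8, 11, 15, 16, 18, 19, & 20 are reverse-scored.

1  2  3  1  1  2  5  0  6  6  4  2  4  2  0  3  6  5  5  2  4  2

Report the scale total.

74

Reverse-scored items use 6 − raw:
  item 5: 6 − 1 = 5
  item 8: 6 − 0 = 6
  item 11: 6 − 4 = 2
  item 15: 6 − 0 = 6
  item 16: 6 − 3 = 3
  item 18: 6 − 5 = 1
  item 19: 6 − 5 = 1
  item 20: 6 − 2 = 4
Scored items: 1, 2, 3, 1, 5, 2, 5, 6, 6, 6, 2, 2, 4, 2, 6, 3, 6, 1, 1, 4, 4, 2
Total = 1 + 2 + 3 + 1 + 5 + 2 + 5 + 6 + 6 + 6 + 2 + 2 + 4 + 2 + 6 + 3 + 6 + 1 + 1 + 4 + 4 + 2 = 74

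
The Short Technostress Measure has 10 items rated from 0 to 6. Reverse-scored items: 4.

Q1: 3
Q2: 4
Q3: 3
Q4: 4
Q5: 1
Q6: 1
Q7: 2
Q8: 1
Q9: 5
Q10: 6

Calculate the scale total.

28

Reverse-scored items use 6 − raw:
  item 4: 6 − 4 = 2
Scored items: 3, 4, 3, 2, 1, 1, 2, 1, 5, 6
Total = 3 + 4 + 3 + 2 + 1 + 1 + 2 + 1 + 5 + 6 = 28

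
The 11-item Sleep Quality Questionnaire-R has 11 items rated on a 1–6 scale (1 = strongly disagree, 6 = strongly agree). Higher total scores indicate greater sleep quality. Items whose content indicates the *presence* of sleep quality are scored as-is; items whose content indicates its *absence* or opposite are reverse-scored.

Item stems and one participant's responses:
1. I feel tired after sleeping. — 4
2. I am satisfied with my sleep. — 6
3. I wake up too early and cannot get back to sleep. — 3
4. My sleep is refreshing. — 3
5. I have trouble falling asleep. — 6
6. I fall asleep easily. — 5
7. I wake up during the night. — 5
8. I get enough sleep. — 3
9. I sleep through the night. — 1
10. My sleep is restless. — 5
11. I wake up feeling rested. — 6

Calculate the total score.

Items 1, 3, 5, 7, 10 describe the absence/opposite of sleep quality → reverse-score.
reversed = (1+6) − raw = 7 − raw.
  item 1: 7 − 4 = 3
  item 2: 6
  item 3: 7 − 3 = 4
  item 4: 3
  item 5: 7 − 6 = 1
  item 6: 5
  item 7: 7 − 5 = 2
  item 8: 3
  item 9: 1
  item 10: 7 − 5 = 2
  item 11: 6
Total = 3 + 6 + 4 + 3 + 1 + 5 + 2 + 3 + 1 + 2 + 6 = 36

36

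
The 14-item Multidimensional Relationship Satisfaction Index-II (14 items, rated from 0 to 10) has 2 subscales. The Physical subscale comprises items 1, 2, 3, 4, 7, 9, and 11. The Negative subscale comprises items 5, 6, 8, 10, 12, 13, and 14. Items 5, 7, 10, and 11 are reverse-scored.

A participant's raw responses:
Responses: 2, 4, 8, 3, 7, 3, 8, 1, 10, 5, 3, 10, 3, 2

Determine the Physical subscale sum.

Physical items: 1, 2, 3, 4, 7, 9, 11.
Of these, items 7 and 11 are reverse-scored; reverse-coded value = 10 − response.
  item 1: 2
  item 2: 4
  item 3: 8
  item 4: 3
  item 7: 10 − 8 = 2
  item 9: 10
  item 11: 10 − 3 = 7
Sum = 2 + 4 + 8 + 3 + 2 + 10 + 7 = 36

36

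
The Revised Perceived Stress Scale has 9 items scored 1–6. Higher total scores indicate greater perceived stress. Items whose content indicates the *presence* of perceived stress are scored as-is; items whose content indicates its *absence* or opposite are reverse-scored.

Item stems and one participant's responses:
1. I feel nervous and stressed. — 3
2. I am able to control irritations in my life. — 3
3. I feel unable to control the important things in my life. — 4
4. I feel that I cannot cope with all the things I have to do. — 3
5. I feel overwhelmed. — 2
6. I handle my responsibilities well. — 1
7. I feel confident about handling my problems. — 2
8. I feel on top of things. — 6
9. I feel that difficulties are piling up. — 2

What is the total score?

30

Items 2, 6, 7, 8 describe the absence/opposite of perceived stress → reverse-score.
on a 1–6 scale, reversed = 7 − raw.
  item 1: 3
  item 2: 7 − 3 = 4
  item 3: 4
  item 4: 3
  item 5: 2
  item 6: 7 − 1 = 6
  item 7: 7 − 2 = 5
  item 8: 7 − 6 = 1
  item 9: 2
Total = 3 + 4 + 4 + 3 + 2 + 6 + 5 + 1 + 2 = 30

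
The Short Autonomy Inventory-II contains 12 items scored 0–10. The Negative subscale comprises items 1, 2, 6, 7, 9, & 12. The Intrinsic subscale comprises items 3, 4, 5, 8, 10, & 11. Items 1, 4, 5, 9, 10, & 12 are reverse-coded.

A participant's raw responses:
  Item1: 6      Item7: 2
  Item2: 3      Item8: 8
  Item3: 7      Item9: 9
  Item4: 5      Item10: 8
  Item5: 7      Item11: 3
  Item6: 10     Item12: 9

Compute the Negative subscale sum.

21

Negative items: 1, 2, 6, 7, 9, 12.
Of these, items 1, 9 and 12 are reverse-coded; reversed = (0+10) − raw = 10 − raw.
  item 1: 10 − 6 = 4
  item 2: 3
  item 6: 10
  item 7: 2
  item 9: 10 − 9 = 1
  item 12: 10 − 9 = 1
Sum = 4 + 3 + 10 + 2 + 1 + 1 = 21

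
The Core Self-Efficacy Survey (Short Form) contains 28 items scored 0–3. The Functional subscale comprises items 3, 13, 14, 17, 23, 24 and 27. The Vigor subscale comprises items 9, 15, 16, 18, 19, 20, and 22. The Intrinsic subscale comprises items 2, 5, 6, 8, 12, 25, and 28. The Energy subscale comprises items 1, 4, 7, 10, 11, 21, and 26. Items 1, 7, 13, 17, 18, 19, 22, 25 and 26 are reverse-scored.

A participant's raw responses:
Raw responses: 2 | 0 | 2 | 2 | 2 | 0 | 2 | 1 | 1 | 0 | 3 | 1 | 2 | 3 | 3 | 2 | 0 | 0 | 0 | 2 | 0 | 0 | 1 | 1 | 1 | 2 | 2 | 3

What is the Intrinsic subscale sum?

9

Intrinsic items: 2, 5, 6, 8, 12, 25, 28.
Of these, item 25 is reverse-scored; reversed = (0+3) − raw = 3 − raw.
  item 2: 0
  item 5: 2
  item 6: 0
  item 8: 1
  item 12: 1
  item 25: 3 − 1 = 2
  item 28: 3
Sum = 0 + 2 + 0 + 1 + 1 + 2 + 3 = 9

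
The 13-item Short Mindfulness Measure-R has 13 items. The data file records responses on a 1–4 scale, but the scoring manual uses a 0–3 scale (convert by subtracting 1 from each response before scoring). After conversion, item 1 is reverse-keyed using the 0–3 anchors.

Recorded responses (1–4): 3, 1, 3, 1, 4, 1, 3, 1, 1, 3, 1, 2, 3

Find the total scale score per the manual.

Convert to 0–3: 2, 0, 2, 0, 3, 0, 2, 0, 0, 2, 0, 1, 2
Reverse-coded (reversed = (0+3) − raw = 3 − raw):
  item 1: 3 − 2 = 1
Scored: 1, 0, 2, 0, 3, 0, 2, 0, 0, 2, 0, 1, 2
Total = 13

13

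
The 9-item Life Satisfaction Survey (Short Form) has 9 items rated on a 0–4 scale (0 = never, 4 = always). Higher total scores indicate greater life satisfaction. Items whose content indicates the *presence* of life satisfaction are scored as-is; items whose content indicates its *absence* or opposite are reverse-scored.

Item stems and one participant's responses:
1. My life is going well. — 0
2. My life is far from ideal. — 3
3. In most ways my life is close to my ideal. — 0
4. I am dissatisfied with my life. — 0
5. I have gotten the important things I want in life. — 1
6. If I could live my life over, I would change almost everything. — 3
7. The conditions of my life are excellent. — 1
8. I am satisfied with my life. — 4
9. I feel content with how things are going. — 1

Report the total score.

13

Items 2, 4, 6 describe the absence/opposite of life satisfaction → reverse-score.
on a 0–4 scale, reversed = 4 − raw.
  item 1: 0
  item 2: 4 − 3 = 1
  item 3: 0
  item 4: 4 − 0 = 4
  item 5: 1
  item 6: 4 − 3 = 1
  item 7: 1
  item 8: 4
  item 9: 1
Total = 0 + 1 + 0 + 4 + 1 + 1 + 1 + 4 + 1 = 13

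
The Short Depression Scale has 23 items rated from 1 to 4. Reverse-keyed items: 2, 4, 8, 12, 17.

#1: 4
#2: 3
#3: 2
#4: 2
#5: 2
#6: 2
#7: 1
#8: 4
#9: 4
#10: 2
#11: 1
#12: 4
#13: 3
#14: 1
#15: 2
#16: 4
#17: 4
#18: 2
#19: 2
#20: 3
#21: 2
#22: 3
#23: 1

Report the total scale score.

49

Reversing items 2, 4, 8, 12, & 17 with 5 − raw:
Total = 4 + (5−3) + 2 + (5−2) + 2 + 2 + 1 + (5−4) + 4 + 2 + 1 + (5−4) + 3 + 1 + 2 + 4 + (5−4) + 2 + 2 + 3 + 2 + 3 + 1
      = 4 + 2 + 2 + 3 + 2 + 2 + 1 + 1 + 4 + 2 + 1 + 1 + 3 + 1 + 2 + 4 + 1 + 2 + 2 + 3 + 2 + 3 + 1 = 49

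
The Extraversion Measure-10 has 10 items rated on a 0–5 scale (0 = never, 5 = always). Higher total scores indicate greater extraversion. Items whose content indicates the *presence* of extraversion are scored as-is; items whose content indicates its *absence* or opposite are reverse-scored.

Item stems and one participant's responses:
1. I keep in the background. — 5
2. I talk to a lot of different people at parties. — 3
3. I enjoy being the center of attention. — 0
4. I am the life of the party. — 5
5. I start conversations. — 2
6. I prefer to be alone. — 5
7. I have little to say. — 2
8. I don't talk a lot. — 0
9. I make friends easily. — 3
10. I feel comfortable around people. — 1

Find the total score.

22

Items 1, 6, 7, 8 describe the absence/opposite of extraversion → reverse-score.
on a 0–5 scale, reversed = 5 − raw.
  item 1: 5 − 5 = 0
  item 2: 3
  item 3: 0
  item 4: 5
  item 5: 2
  item 6: 5 − 5 = 0
  item 7: 5 − 2 = 3
  item 8: 5 − 0 = 5
  item 9: 3
  item 10: 1
Total = 0 + 3 + 0 + 5 + 2 + 0 + 3 + 5 + 3 + 1 = 22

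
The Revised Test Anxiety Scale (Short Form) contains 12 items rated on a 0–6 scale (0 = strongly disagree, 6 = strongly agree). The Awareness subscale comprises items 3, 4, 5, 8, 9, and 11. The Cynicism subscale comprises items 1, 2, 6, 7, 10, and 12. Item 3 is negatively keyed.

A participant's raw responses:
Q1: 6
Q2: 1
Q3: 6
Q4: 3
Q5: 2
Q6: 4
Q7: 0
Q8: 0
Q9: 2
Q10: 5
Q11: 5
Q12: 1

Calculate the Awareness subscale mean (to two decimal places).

Awareness items: 3, 4, 5, 8, 9, 11.
Of these, item 3 is negatively keyed; on a 0–6 scale, reversed = 6 − raw.
  item 3: 6 − 6 = 0
  item 4: 3
  item 5: 2
  item 8: 0
  item 9: 2
  item 11: 5
Sum = 0 + 3 + 2 + 0 + 2 + 5 = 12
Mean = 12 / 6 = 2.00

2.00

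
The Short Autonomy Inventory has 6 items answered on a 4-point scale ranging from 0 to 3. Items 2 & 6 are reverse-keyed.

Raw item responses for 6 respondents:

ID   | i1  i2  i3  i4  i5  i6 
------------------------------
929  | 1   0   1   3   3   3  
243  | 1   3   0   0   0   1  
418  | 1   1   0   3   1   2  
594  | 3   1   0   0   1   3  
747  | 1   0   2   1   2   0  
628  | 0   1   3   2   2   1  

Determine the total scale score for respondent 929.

11

Respondent 929 raw: 1, 0, 1, 3, 3, 3.
Reverse-coded (on a 0–3 scale, reversed = 3 − raw):
  item 1: 1
  item 2: 3 − 0 = 3
  item 3: 1
  item 4: 3
  item 5: 3
  item 6: 3 − 3 = 0
Sum = 1 + 3 + 1 + 3 + 3 + 0 = 11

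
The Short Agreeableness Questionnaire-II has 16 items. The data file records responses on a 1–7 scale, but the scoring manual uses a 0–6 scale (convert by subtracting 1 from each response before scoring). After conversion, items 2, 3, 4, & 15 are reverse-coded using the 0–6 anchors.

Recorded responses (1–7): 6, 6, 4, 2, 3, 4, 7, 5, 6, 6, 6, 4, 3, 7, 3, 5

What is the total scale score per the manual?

Convert to 0–6: 5, 5, 3, 1, 2, 3, 6, 4, 5, 5, 5, 3, 2, 6, 2, 4
Reverse-coded (on a 0–6 scale, reversed = 6 − raw):
  item 2: 6 − 5 = 1
  item 3: 6 − 3 = 3
  item 4: 6 − 1 = 5
  item 15: 6 − 2 = 4
Scored: 5, 1, 3, 5, 2, 3, 6, 4, 5, 5, 5, 3, 2, 6, 4, 4
Total = 63

63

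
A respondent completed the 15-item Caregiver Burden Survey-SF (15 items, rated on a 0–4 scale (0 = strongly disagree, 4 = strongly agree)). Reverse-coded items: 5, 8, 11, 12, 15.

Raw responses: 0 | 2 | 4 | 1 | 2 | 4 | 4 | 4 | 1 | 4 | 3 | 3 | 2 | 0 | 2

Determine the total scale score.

Reverse-coded items (on a 0–4 scale, reversed = 4 − raw):
  item 5: 4 − 2 = 2
  item 8: 4 − 4 = 0
  item 11: 4 − 3 = 1
  item 12: 4 − 3 = 1
  item 15: 4 − 2 = 2
Scored items: 0, 2, 4, 1, 2, 4, 4, 0, 1, 4, 1, 1, 2, 0, 2
Total = 0 + 2 + 4 + 1 + 2 + 4 + 4 + 0 + 1 + 4 + 1 + 1 + 2 + 0 + 2 = 28

28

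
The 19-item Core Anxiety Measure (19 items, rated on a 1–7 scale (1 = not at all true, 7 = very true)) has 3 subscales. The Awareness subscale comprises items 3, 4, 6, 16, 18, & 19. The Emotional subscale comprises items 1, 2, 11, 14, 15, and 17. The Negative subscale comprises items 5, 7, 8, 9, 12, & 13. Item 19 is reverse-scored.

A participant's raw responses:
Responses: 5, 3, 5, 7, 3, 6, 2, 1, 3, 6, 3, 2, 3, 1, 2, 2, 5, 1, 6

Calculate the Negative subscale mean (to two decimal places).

Negative items: 5, 7, 8, 9, 12, 13.
  item 5: 3
  item 7: 2
  item 8: 1
  item 9: 3
  item 12: 2
  item 13: 3
Sum = 3 + 2 + 1 + 3 + 2 + 3 = 14
Mean = 14 / 6 = 2.33

2.33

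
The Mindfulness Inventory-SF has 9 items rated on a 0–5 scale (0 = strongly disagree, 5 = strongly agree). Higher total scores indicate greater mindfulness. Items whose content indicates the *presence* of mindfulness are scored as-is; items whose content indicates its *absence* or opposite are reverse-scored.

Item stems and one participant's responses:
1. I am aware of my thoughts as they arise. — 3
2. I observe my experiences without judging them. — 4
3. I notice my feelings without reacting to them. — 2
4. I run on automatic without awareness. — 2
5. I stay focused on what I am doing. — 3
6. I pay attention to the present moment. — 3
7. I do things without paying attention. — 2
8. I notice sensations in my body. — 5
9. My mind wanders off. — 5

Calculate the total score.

26

Items 4, 7, 9 describe the absence/opposite of mindfulness → reverse-score.
reverse-coded value = 5 − response.
  item 1: 3
  item 2: 4
  item 3: 2
  item 4: 5 − 2 = 3
  item 5: 3
  item 6: 3
  item 7: 5 − 2 = 3
  item 8: 5
  item 9: 5 − 5 = 0
Total = 3 + 4 + 2 + 3 + 3 + 3 + 3 + 5 + 0 = 26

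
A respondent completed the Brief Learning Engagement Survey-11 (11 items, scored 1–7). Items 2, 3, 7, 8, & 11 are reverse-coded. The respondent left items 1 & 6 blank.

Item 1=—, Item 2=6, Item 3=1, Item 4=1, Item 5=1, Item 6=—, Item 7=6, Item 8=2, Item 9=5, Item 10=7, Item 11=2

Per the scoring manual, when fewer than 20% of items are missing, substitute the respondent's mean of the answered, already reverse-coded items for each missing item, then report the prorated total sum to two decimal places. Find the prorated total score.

45.22

Reverse-coded (on a 1–7 scale, reversed = 8 − raw):
  item 2: 8 − 6 = 2
  item 3: 8 − 1 = 7
  item 7: 8 − 6 = 2
  item 8: 8 − 2 = 6
  item 11: 8 − 2 = 6
Completed scored items (9 of 11): 2, 7, 1, 1, 2, 6, 5, 7, 6; sum = 37.
Person mean = 37 / 9 ≈ 4.1111
Prorated total = (37 / 9) × 11 = 45.22 (to 2 dp)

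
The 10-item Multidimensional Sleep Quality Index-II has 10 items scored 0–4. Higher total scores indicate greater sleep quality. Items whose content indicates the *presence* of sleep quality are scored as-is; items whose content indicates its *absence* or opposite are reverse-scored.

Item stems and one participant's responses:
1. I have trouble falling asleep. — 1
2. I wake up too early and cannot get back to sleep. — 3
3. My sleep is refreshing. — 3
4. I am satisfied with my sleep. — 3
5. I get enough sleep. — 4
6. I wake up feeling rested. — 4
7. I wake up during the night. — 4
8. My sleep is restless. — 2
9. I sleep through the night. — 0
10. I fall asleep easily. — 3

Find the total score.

23

Items 1, 2, 7, 8 describe the absence/opposite of sleep quality → reverse-score.
on a 0–4 scale, reversed = 4 − raw.
  item 1: 4 − 1 = 3
  item 2: 4 − 3 = 1
  item 3: 3
  item 4: 3
  item 5: 4
  item 6: 4
  item 7: 4 − 4 = 0
  item 8: 4 − 2 = 2
  item 9: 0
  item 10: 3
Total = 3 + 1 + 3 + 3 + 4 + 4 + 0 + 2 + 0 + 3 = 23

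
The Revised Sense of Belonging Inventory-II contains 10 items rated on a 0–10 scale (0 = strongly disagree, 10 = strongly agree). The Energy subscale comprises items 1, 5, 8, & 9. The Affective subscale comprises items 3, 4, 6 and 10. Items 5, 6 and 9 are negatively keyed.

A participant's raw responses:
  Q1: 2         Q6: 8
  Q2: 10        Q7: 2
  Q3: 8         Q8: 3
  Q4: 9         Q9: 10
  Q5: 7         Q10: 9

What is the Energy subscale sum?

Energy items: 1, 5, 8, 9.
Of these, items 5 and 9 are negatively keyed; reverse-coded value = 10 − response.
  item 1: 2
  item 5: 10 − 7 = 3
  item 8: 3
  item 9: 10 − 10 = 0
Sum = 2 + 3 + 3 + 0 = 8

8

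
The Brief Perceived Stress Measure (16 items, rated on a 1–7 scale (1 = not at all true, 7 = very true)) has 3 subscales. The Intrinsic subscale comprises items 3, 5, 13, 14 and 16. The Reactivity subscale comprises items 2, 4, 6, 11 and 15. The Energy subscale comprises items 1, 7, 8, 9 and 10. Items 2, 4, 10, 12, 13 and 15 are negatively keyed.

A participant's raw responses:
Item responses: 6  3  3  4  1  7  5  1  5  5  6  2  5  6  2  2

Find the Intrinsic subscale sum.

15

Intrinsic items: 3, 5, 13, 14, 16.
Of these, item 13 is negatively keyed; on a 1–7 scale, reversed = 8 − raw.
  item 3: 3
  item 5: 1
  item 13: 8 − 5 = 3
  item 14: 6
  item 16: 2
Sum = 3 + 1 + 3 + 6 + 2 = 15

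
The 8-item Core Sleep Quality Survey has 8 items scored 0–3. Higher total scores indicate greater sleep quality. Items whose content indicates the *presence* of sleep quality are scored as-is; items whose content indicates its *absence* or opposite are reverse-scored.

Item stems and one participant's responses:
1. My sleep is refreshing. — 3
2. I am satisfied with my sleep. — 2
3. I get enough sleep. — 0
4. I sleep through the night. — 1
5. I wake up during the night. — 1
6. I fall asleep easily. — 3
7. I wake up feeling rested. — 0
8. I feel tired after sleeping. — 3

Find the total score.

11

Items 5, 8 describe the absence/opposite of sleep quality → reverse-score.
reversed = (0+3) − raw = 3 − raw.
  item 1: 3
  item 2: 2
  item 3: 0
  item 4: 1
  item 5: 3 − 1 = 2
  item 6: 3
  item 7: 0
  item 8: 3 − 3 = 0
Total = 3 + 2 + 0 + 1 + 2 + 3 + 0 + 0 = 11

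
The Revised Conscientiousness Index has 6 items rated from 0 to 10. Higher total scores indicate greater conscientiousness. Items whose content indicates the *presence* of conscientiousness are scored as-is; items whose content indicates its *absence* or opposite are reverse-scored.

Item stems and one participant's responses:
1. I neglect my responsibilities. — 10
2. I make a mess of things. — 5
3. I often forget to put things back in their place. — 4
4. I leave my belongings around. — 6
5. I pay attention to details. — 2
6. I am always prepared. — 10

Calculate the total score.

27

Items 1, 2, 3, 4 describe the absence/opposite of conscientiousness → reverse-score.
on a 0–10 scale, reversed = 10 − raw.
  item 1: 10 − 10 = 0
  item 2: 10 − 5 = 5
  item 3: 10 − 4 = 6
  item 4: 10 − 6 = 4
  item 5: 2
  item 6: 10
Total = 0 + 5 + 6 + 4 + 2 + 10 = 27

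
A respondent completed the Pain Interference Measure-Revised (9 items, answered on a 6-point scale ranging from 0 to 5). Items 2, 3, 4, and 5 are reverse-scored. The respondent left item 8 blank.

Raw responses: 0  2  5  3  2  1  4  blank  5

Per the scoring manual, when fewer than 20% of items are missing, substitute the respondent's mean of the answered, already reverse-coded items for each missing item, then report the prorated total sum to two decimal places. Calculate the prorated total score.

Reverse-coded (reversed = (0+5) − raw = 5 − raw):
  item 2: 5 − 2 = 3
  item 3: 5 − 5 = 0
  item 4: 5 − 3 = 2
  item 5: 5 − 2 = 3
Completed scored items (8 of 9): 0, 3, 0, 2, 3, 1, 4, 5; sum = 18.
Person mean = 18 / 8 ≈ 2.2500
Prorated total = (18 / 8) × 9 = 20.25 (to 2 dp)

20.25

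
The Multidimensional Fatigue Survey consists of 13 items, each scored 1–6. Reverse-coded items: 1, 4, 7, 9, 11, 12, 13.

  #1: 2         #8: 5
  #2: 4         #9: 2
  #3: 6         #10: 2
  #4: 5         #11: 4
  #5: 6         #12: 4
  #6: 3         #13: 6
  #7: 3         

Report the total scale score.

Raw sum = 52. Reverse-coded items: 1, 4, 7, 9, 11, 12, 13; their raw sum = 26.
Each reversal replaces raw with 7 − raw, changing the total by 7 − 2·raw per item.
Total = 52 + 7·7 − 2·26 = 52 + 49 − 52 = 49

49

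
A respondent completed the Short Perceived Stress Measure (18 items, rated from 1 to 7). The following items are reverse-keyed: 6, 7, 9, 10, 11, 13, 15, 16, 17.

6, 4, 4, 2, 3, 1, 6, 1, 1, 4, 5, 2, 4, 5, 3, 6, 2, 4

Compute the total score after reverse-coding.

Raw sum = 63. Reverse-keyed items: 6, 7, 9, 10, 11, 13, 15, 16, 17; their raw sum = 32.
Each reversal replaces raw with 8 − raw, changing the total by 8 − 2·raw per item.
Total = 63 + 9·8 − 2·32 = 63 + 72 − 64 = 71

71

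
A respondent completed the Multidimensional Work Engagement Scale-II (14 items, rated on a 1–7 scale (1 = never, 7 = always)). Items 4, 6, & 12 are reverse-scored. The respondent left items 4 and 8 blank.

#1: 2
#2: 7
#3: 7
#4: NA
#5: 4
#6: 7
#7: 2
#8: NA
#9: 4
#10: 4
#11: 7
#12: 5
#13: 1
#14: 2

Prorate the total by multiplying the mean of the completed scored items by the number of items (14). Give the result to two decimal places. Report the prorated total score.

51.33

Reverse-coded (on a 1–7 scale, reversed = 8 − raw):
  item 6: 8 − 7 = 1
  item 12: 8 − 5 = 3
Completed scored items (12 of 14): 2, 7, 7, 4, 1, 2, 4, 4, 7, 3, 1, 2; sum = 44.
Person mean = 44 / 12 ≈ 3.6667
Prorated total = (44 / 12) × 14 = 51.33 (to 2 dp)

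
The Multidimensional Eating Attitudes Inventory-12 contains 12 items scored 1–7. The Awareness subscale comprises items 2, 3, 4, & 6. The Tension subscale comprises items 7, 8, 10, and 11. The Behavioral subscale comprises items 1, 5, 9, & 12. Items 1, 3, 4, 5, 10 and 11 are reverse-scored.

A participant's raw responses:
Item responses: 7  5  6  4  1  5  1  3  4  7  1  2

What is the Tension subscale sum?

Tension items: 7, 8, 10, 11.
Of these, items 10 and 11 are reverse-scored; reverse-coded value = 8 − response.
  item 7: 1
  item 8: 3
  item 10: 8 − 7 = 1
  item 11: 8 − 1 = 7
Sum = 1 + 3 + 1 + 7 = 12

12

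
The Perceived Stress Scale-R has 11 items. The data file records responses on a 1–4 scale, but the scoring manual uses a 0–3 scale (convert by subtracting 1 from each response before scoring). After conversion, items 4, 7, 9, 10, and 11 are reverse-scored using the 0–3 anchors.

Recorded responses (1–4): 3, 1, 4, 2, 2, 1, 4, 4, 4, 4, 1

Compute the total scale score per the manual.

14

Convert to 0–3: 2, 0, 3, 1, 1, 0, 3, 3, 3, 3, 0
Reverse-coded (on a 0–3 scale, reversed = 3 − raw):
  item 4: 3 − 1 = 2
  item 7: 3 − 3 = 0
  item 9: 3 − 3 = 0
  item 10: 3 − 3 = 0
  item 11: 3 − 0 = 3
Scored: 2, 0, 3, 2, 1, 0, 0, 3, 0, 0, 3
Total = 14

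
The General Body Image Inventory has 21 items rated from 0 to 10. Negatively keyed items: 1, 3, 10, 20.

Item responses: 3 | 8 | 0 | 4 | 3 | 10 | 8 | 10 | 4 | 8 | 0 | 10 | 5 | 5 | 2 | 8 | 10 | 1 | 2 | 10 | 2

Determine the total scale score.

111

Reversing items 1, 3, 10, and 20 with 10 − raw:
Total = (10−3) + 8 + (10−0) + 4 + 3 + 10 + 8 + 10 + 4 + (10−8) + 0 + 10 + 5 + 5 + 2 + 8 + 10 + 1 + 2 + (10−10) + 2
      = 7 + 8 + 10 + 4 + 3 + 10 + 8 + 10 + 4 + 2 + 0 + 10 + 5 + 5 + 2 + 8 + 10 + 1 + 2 + 0 + 2 = 111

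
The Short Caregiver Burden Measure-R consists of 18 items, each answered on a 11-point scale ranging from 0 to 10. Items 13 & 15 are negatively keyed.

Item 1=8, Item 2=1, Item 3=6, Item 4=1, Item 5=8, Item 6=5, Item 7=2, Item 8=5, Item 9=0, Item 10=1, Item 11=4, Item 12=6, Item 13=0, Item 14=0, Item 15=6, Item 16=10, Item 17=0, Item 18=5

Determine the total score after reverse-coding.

76

Reversing items 13 & 15 with 10 − raw:
Total = 8 + 1 + 6 + 1 + 8 + 5 + 2 + 5 + 0 + 1 + 4 + 6 + (10−0) + 0 + (10−6) + 10 + 0 + 5
      = 8 + 1 + 6 + 1 + 8 + 5 + 2 + 5 + 0 + 1 + 4 + 6 + 10 + 0 + 4 + 10 + 0 + 5 = 76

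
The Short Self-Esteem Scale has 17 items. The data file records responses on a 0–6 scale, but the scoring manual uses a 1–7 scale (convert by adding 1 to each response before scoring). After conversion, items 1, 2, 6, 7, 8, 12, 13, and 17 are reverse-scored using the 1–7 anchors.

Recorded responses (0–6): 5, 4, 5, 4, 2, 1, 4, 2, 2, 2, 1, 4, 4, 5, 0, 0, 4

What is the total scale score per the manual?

58

Convert to 1–7: 6, 5, 6, 5, 3, 2, 5, 3, 3, 3, 2, 5, 5, 6, 1, 1, 5
Reverse-coded (on a 1–7 scale, reversed = 8 − raw):
  item 1: 8 − 6 = 2
  item 2: 8 − 5 = 3
  item 6: 8 − 2 = 6
  item 7: 8 − 5 = 3
  item 8: 8 − 3 = 5
  item 12: 8 − 5 = 3
  item 13: 8 − 5 = 3
  item 17: 8 − 5 = 3
Scored: 2, 3, 6, 5, 3, 6, 3, 5, 3, 3, 2, 3, 3, 6, 1, 1, 3
Total = 58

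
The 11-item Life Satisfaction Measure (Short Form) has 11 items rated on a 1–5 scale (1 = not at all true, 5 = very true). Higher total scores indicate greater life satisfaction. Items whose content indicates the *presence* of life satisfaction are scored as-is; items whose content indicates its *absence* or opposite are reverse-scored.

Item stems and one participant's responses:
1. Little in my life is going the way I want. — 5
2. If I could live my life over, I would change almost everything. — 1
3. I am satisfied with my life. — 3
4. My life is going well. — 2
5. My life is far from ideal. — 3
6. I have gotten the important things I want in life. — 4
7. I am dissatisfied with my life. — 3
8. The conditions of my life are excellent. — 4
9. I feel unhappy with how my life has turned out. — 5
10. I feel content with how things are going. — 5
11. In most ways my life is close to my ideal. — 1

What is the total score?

Items 1, 2, 5, 7, 9 describe the absence/opposite of life satisfaction → reverse-score.
reverse-coded value = 6 − response.
  item 1: 6 − 5 = 1
  item 2: 6 − 1 = 5
  item 3: 3
  item 4: 2
  item 5: 6 − 3 = 3
  item 6: 4
  item 7: 6 − 3 = 3
  item 8: 4
  item 9: 6 − 5 = 1
  item 10: 5
  item 11: 1
Total = 1 + 5 + 3 + 2 + 3 + 4 + 3 + 4 + 1 + 5 + 1 = 32

32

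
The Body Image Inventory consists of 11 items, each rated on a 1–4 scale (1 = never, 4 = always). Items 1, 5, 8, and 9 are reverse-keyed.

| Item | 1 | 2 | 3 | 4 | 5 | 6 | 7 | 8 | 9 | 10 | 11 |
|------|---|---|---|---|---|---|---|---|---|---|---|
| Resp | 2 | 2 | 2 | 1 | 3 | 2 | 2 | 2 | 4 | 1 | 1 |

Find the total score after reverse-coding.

Reverse-keyed items use 5 − raw:
  item 1: 5 − 2 = 3
  item 5: 5 − 3 = 2
  item 8: 5 − 2 = 3
  item 9: 5 − 4 = 1
Scored responses: 3, 2, 2, 1, 2, 2, 2, 3, 1, 1, 1
Total = 3 + 2 + 2 + 1 + 2 + 2 + 2 + 3 + 1 + 1 + 1 = 20

20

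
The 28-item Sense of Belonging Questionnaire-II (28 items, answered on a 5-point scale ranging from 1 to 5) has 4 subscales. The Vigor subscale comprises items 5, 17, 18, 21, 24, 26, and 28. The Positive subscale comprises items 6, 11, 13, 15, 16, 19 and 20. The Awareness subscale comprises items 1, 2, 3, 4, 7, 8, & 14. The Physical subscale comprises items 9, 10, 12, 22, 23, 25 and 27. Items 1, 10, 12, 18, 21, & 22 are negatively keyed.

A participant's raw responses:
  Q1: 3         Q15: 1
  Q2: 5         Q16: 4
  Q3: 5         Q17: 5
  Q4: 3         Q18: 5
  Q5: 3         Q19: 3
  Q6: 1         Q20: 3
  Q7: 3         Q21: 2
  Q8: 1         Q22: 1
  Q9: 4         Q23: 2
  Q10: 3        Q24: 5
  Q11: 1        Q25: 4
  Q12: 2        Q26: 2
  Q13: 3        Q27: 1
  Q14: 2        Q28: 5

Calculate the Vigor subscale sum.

Vigor items: 5, 17, 18, 21, 24, 26, 28.
Of these, items 18 and 21 are negatively keyed; reversed = (1+5) − raw = 6 − raw.
  item 5: 3
  item 17: 5
  item 18: 6 − 5 = 1
  item 21: 6 − 2 = 4
  item 24: 5
  item 26: 2
  item 28: 5
Sum = 3 + 5 + 1 + 4 + 5 + 2 + 5 = 25

25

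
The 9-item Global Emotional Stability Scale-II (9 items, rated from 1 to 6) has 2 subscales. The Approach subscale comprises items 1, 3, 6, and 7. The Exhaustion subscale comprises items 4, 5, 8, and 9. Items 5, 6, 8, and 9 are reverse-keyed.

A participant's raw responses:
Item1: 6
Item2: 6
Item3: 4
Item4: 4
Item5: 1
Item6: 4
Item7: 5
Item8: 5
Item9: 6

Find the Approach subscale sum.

18

Approach items: 1, 3, 6, 7.
Of these, item 6 is reverse-keyed; on a 1–6 scale, reversed = 7 − raw.
  item 1: 6
  item 3: 4
  item 6: 7 − 4 = 3
  item 7: 5
Sum = 6 + 4 + 3 + 5 = 18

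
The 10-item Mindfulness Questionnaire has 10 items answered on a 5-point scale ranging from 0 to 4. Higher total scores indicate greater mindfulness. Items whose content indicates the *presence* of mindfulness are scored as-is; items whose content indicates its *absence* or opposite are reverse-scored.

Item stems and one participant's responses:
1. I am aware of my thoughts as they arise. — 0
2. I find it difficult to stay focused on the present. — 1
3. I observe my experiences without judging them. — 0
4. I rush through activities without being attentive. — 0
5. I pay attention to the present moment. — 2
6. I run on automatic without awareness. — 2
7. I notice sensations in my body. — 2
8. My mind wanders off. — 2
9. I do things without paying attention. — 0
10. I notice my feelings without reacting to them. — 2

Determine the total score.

Items 2, 4, 6, 8, 9 describe the absence/opposite of mindfulness → reverse-score.
reversed = (0+4) − raw = 4 − raw.
  item 1: 0
  item 2: 4 − 1 = 3
  item 3: 0
  item 4: 4 − 0 = 4
  item 5: 2
  item 6: 4 − 2 = 2
  item 7: 2
  item 8: 4 − 2 = 2
  item 9: 4 − 0 = 4
  item 10: 2
Total = 0 + 3 + 0 + 4 + 2 + 2 + 2 + 2 + 4 + 2 = 21

21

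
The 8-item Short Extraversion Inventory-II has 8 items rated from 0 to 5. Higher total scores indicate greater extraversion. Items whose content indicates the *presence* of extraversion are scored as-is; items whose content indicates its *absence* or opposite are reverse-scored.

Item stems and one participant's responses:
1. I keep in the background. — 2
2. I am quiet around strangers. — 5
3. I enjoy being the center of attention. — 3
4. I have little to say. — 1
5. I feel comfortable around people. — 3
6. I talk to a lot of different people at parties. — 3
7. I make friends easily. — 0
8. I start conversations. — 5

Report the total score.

21

Items 1, 2, 4 describe the absence/opposite of extraversion → reverse-score.
reverse-coded value = 5 − response.
  item 1: 5 − 2 = 3
  item 2: 5 − 5 = 0
  item 3: 3
  item 4: 5 − 1 = 4
  item 5: 3
  item 6: 3
  item 7: 0
  item 8: 5
Total = 3 + 0 + 3 + 4 + 3 + 3 + 0 + 5 = 21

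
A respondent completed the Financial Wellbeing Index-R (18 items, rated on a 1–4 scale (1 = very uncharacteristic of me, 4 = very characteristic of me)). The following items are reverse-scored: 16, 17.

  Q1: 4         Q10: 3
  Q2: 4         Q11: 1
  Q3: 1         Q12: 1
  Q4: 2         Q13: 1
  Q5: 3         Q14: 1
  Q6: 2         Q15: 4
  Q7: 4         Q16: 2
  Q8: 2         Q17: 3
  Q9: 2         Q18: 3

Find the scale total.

Apply reverse scoring (reversed = (1+4) − raw = 5 − raw):
  item 16: 5 − 2 = 3
  item 17: 5 − 3 = 2
Scored responses: 4, 4, 1, 2, 3, 2, 4, 2, 2, 3, 1, 1, 1, 1, 4, 3, 2, 3
Total = 4 + 4 + 1 + 2 + 3 + 2 + 4 + 2 + 2 + 3 + 1 + 1 + 1 + 1 + 4 + 3 + 2 + 3 = 43

43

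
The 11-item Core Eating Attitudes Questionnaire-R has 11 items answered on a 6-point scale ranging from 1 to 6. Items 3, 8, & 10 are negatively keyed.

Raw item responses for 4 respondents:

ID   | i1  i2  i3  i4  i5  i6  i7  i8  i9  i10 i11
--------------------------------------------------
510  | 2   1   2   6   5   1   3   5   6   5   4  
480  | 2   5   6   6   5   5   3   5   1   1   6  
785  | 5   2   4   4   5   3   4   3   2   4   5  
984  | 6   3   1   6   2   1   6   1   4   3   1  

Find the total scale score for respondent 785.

Respondent 785 raw: 5, 2, 4, 4, 5, 3, 4, 3, 2, 4, 5.
Reverse-coded (on a 1–6 scale, reversed = 7 − raw):
  item 1: 5
  item 2: 2
  item 3: 7 − 4 = 3
  item 4: 4
  item 5: 5
  item 6: 3
  item 7: 4
  item 8: 7 − 3 = 4
  item 9: 2
  item 10: 7 − 4 = 3
  item 11: 5
Sum = 5 + 2 + 3 + 4 + 5 + 3 + 4 + 4 + 2 + 3 + 5 = 40

40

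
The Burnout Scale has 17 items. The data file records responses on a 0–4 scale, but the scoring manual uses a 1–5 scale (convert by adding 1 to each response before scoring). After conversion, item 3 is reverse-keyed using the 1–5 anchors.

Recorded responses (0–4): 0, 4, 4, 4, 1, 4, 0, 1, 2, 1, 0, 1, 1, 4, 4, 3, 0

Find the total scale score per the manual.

Convert to 1–5: 1, 5, 5, 5, 2, 5, 1, 2, 3, 2, 1, 2, 2, 5, 5, 4, 1
Reverse-coded (on a 1–5 scale, reversed = 6 − raw):
  item 3: 6 − 5 = 1
Scored: 1, 5, 1, 5, 2, 5, 1, 2, 3, 2, 1, 2, 2, 5, 5, 4, 1
Total = 47

47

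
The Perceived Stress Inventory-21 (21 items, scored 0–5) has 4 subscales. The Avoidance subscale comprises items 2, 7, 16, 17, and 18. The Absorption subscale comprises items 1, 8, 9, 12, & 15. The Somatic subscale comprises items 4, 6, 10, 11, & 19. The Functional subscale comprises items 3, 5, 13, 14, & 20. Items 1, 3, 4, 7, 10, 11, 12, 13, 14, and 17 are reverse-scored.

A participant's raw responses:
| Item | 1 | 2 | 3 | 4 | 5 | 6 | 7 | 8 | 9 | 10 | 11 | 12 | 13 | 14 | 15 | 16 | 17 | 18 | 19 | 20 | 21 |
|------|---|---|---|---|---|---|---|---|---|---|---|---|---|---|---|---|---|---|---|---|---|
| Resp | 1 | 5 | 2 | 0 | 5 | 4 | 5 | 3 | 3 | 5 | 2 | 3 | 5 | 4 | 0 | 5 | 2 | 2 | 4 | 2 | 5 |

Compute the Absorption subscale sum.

12

Absorption items: 1, 8, 9, 12, 15.
Of these, items 1 and 12 are reverse-scored; reverse-coded value = 5 − response.
  item 1: 5 − 1 = 4
  item 8: 3
  item 9: 3
  item 12: 5 − 3 = 2
  item 15: 0
Sum = 4 + 3 + 3 + 2 + 0 = 12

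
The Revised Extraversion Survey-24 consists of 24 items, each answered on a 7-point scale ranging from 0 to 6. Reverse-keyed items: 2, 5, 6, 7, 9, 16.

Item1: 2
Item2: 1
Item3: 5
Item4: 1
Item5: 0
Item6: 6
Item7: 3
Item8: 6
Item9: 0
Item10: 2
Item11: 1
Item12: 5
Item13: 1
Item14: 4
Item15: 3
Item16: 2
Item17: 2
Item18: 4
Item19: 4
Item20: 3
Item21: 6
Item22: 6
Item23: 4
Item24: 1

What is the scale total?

84

Apply reverse scoring (on a 0–6 scale, reversed = 6 − raw):
  item 2: 6 − 1 = 5
  item 5: 6 − 0 = 6
  item 6: 6 − 6 = 0
  item 7: 6 − 3 = 3
  item 9: 6 − 0 = 6
  item 16: 6 − 2 = 4
After reverse-coding: 2, 5, 5, 1, 6, 0, 3, 6, 6, 2, 1, 5, 1, 4, 3, 4, 2, 4, 4, 3, 6, 6, 4, 1
Total = 2 + 5 + 5 + 1 + 6 + 0 + 3 + 6 + 6 + 2 + 1 + 5 + 1 + 4 + 3 + 4 + 2 + 4 + 4 + 3 + 6 + 6 + 4 + 1 = 84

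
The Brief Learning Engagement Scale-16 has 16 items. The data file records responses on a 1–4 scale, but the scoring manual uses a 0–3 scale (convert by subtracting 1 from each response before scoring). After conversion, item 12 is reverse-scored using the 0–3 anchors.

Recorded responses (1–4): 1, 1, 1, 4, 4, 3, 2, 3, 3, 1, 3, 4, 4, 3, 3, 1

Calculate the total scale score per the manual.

Convert to 0–3: 0, 0, 0, 3, 3, 2, 1, 2, 2, 0, 2, 3, 3, 2, 2, 0
Reverse-coded (on a 0–3 scale, reversed = 3 − raw):
  item 12: 3 − 3 = 0
Scored: 0, 0, 0, 3, 3, 2, 1, 2, 2, 0, 2, 0, 3, 2, 2, 0
Total = 22

22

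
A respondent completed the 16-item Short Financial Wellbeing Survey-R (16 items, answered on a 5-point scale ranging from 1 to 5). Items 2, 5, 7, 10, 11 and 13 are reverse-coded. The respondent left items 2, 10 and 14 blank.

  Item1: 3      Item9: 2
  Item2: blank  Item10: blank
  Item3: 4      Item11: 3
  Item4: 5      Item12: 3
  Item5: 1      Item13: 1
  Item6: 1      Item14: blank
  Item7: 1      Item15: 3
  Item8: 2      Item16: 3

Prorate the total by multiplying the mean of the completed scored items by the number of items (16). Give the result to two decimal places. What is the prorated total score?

54.15

Reverse-coded (reversed = (1+5) − raw = 6 − raw):
  item 5: 6 − 1 = 5
  item 7: 6 − 1 = 5
  item 11: 6 − 3 = 3
  item 13: 6 − 1 = 5
Completed scored items (13 of 16): 3, 4, 5, 5, 1, 5, 2, 2, 3, 3, 5, 3, 3; sum = 44.
Person mean = 44 / 13 ≈ 3.3846
Prorated total = (44 / 13) × 16 = 54.15 (to 2 dp)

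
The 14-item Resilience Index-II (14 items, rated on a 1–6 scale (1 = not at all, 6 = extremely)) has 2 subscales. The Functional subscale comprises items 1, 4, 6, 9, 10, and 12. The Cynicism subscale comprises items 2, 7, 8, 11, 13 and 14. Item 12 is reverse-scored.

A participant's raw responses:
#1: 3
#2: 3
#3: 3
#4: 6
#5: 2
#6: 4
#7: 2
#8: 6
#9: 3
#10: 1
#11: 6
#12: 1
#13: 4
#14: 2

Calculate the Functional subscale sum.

Functional items: 1, 4, 6, 9, 10, 12.
Of these, item 12 is reverse-scored; reversed = (1+6) − raw = 7 − raw.
  item 1: 3
  item 4: 6
  item 6: 4
  item 9: 3
  item 10: 1
  item 12: 7 − 1 = 6
Sum = 3 + 6 + 4 + 3 + 1 + 6 = 23

23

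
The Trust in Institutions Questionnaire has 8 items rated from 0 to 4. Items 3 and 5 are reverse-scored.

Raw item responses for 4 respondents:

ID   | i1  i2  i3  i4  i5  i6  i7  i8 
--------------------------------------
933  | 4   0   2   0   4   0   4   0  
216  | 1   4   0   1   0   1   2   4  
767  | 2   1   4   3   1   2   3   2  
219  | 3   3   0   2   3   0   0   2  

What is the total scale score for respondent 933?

Respondent 933 raw: 4, 0, 2, 0, 4, 0, 4, 0.
Reverse-coded (reverse-coded value = 4 − response):
  item 1: 4
  item 2: 0
  item 3: 4 − 2 = 2
  item 4: 0
  item 5: 4 − 4 = 0
  item 6: 0
  item 7: 4
  item 8: 0
Sum = 4 + 0 + 2 + 0 + 0 + 0 + 4 + 0 = 10

10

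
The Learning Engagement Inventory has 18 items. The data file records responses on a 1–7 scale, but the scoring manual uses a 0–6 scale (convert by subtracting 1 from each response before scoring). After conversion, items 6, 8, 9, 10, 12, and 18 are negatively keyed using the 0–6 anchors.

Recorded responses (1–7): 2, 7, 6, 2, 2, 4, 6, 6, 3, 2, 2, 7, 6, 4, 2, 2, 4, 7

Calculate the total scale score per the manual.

Convert to 0–6: 1, 6, 5, 1, 1, 3, 5, 5, 2, 1, 1, 6, 5, 3, 1, 1, 3, 6
Reverse-coded (reverse-coded value = 6 − response):
  item 6: 6 − 3 = 3
  item 8: 6 − 5 = 1
  item 9: 6 − 2 = 4
  item 10: 6 − 1 = 5
  item 12: 6 − 6 = 0
  item 18: 6 − 6 = 0
Scored: 1, 6, 5, 1, 1, 3, 5, 1, 4, 5, 1, 0, 5, 3, 1, 1, 3, 0
Total = 46

46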